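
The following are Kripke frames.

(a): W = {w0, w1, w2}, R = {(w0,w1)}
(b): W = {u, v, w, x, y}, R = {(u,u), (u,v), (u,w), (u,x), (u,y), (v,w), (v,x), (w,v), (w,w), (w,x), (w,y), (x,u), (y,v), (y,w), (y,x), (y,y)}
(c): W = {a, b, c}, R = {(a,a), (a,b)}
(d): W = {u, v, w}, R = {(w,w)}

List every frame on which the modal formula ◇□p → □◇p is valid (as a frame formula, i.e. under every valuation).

(d)

Frame correspondent (Sahlqvist): ∀x ∀y ∀z (Rxy ∧ Rxz → ∃w (Ryw ∧ Rzw)) — i.e. convergence.
(a): fails — Rw0w1 and Rw0w1 but w1 and w1 have no common successor.
(b): fails — Ruv and Rux but v and x have no common successor.
(c): fails — Raa and Rab but a and b have no common successor.
(d): holds.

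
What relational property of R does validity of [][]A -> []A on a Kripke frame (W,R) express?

Suppose □□A→□A is valid. Take Rxy and set V(A)={w : xR²w}. Then □□A at x, so □A at x, so A at y, i.e. ∃z(Rxz∧Rzy).
Conversely, any frame satisfying forall x forall y (Rxy -> exists z (Rxz & Rzy)) validates the schema.
So the correspondent is density.

density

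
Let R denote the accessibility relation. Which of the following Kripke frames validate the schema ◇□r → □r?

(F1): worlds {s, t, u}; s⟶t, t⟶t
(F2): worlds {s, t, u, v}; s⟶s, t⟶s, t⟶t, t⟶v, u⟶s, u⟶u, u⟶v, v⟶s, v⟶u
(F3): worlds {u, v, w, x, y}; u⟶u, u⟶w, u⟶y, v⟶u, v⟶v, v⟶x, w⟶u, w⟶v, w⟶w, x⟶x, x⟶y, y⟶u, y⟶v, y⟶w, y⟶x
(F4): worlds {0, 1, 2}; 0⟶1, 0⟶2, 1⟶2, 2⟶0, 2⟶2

This is the axiom for the Euclidean property; its first-order frame correspondent is ∀x ∀y ∀z (Rxy ∧ Rxz → Ryz).
(F1): condition met.
(F2): fails — Rtv and Rtv but not Rvv.
(F3): fails — Ruw and Ruy but not Rwy.
(F4): fails — R02 and R01 but not R21.
Valid on: (F1).

(F1)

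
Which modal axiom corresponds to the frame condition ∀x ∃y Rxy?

□ψ → ◇ψ

A defining formula is □ψ → ◇ψ (the D axiom).
Suppose □ψ→◇ψ is valid. At any x set V(ψ)=W. Then □ψ at x, so ◇ψ at x, so x has a successor.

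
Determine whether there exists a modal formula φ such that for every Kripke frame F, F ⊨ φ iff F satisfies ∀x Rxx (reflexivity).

Yes — defined by □r → r

The condition is reflexivity. A defining modal formula is □r → r.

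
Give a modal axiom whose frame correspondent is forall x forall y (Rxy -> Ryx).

ψ → □◇ψ

This is symmetry; the standard corresponding axiom is B: ψ → □◇ψ.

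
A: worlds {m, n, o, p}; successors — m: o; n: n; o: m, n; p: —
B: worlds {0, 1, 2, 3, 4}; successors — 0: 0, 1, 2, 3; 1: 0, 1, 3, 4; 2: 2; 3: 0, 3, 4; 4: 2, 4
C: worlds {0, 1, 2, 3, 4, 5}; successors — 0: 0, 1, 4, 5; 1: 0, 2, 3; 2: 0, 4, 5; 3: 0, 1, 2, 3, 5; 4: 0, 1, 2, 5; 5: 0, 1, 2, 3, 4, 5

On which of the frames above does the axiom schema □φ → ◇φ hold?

The schema corresponds to seriality: ∀x ∃y Rxy.
A: fails — world p has no successor.
B: ✓.
C: ✓.
Valid on: B, C.

B, C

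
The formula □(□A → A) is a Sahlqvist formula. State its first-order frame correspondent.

shift-reflexivity: ∀x ∀y (Rxy → Ryy)

Suppose □(□A→A) is valid. Take Rxy and set V(A)={w : Ryw}. Then at y, □A holds; since □(□A→A) at x, □A→A at y, so A at y, i.e. Ryy.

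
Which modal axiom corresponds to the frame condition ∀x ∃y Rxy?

□s → ◇s

A defining formula is □s → ◇s (the D axiom).
Suppose □s→◇s is valid. At any x set V(s)=W. Then □s at x, so ◇s at x, so x has a successor.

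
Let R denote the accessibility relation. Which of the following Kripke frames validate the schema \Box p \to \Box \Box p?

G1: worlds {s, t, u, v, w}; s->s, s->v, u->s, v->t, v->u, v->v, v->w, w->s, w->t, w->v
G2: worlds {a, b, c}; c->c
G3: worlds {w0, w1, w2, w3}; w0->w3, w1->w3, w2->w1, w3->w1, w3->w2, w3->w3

This is the axiom for transitivity; its first-order frame correspondent is \forall x \forall y \forall z (Rxy \wedge Ryz \to Rxz).
G1: fails — Rvw and Rws but not Rvs.
G2: satisfies the condition.
G3: fails — Rw1w3 and Rw3w2 but not Rw1w2.

G2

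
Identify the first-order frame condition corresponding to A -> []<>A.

Suppose A→□◇A is valid. Take Rxy and set V(A)={x}. Then A at x, so □◇A at x, so ◇A at y, so some z with Ryz has A; z=x, i.e. Ryx.

symmetry: forall x forall y (Rxy -> Ryx)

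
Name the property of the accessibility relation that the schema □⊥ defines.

□⊥ is valid iff no world has any successor (otherwise □⊥ fails at any world with one).
Conversely, any frame satisfying ∀x ∀y ¬Rxy validates the schema.
So the correspondent is emptiness of R.

emptiness of R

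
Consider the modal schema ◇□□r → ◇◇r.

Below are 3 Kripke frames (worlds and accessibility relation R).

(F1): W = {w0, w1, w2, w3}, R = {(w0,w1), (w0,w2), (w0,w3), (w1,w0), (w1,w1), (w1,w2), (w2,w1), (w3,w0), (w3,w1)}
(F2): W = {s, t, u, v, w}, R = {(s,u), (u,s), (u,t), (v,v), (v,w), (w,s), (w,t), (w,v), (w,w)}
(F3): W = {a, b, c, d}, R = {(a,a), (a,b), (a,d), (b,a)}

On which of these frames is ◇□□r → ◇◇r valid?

This is the axiom for a generalized confluence (Geach) condition; its first-order frame correspondent is ∀x ∀y (xRy → ∃w (yR²w ∧ xR²w)).
(F1): holds.
(F2): fails — sRu but no w* with uR²w* and sR²w*.
(F3): fails — aRd but no w with dR²w and aR²w.

(F1)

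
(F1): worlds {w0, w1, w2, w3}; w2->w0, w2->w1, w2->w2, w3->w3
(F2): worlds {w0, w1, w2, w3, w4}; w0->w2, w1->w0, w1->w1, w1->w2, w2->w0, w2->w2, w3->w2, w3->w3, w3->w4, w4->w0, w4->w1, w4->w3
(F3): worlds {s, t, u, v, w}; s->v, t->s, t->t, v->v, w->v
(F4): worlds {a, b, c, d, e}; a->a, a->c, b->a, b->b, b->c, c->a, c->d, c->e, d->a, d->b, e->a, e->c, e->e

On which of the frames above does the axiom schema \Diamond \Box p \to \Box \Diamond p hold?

(F2), (F4)

Frame correspondent (Sahlqvist): \forall x \forall y \forall z (Rxy \wedge Rxz \to \exists w (Ryw \wedge Rzw)) — i.e. convergence.
(F1): fails — Rw2w2 and Rw2w0 but w2 and w0 have no common successor.
(F2): condition met.
(F3): fails — Rts and Rtt but s and t have no common successor.
(F4): condition met.
Valid on: (F2), (F4).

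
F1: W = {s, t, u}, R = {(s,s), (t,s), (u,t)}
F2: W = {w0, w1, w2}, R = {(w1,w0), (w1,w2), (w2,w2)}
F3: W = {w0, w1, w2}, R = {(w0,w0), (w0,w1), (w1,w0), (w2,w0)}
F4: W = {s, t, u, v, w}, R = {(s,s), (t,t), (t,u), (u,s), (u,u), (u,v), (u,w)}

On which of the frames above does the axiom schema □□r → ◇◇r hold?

F1, F3

Frame correspondent (Sahlqvist): ∀x ∃w (xR²w ∧ xR²w) — i.e. a generalized confluence (Geach) condition.
F1: ✓.
F2: fails — at w0 but no w with w0R²w and w0R²w.
F3: ✓.
F4: fails — at v but no w* with vR²w* and vR²w*.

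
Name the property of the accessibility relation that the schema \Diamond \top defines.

seriality

◇⊤ holds at w iff w has a successor, so frame-validity of ◇⊤ is exactly seriality. Equivalently via □p → ◇p:
Suppose □p→◇p is valid. At any x set V(p)=W. Then □p at x, so ◇p at x, so x has a successor.
Conversely, on a frame with seriality the schema holds at every world under every valuation.
Frame condition: \forall x \exists y Rxy.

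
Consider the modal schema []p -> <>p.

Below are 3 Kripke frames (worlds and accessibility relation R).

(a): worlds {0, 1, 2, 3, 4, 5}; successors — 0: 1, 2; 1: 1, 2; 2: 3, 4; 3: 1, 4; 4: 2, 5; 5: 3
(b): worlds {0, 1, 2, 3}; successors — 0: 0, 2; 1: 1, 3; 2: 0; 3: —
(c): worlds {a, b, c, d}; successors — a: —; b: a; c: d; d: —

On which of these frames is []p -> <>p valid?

(a)

Frame correspondent (Sahlqvist): forall x exists y Rxy — i.e. seriality.
(a): holds.
(b): fails — world 3 has no successor.
(c): fails — world a has no successor.
Valid on: (a).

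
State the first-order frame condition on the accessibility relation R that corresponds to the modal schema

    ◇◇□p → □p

∀x ∀y ∀z ((xR²y ∧ xRz) → ∃w (yRw ∧ z = w))

This is a Sahlqvist (Geach-type) schema ◇^2□^1p → □^1◇^0p.
Minimal-valuation argument: fix x; take any y with xR^2y and any z with xR^1z. Set V(p) to the set of worlds R-reachable from y in exactly 1 step. Then □^1p holds at y, so the antecedent holds at x; validity forces ◇^0p at z, giving a w with zR^0w and yR^1w.
First-order correspondent: ∀x ∀y ∀z ((xR²y ∧ xRz) → ∃w (yRw ∧ z = w)).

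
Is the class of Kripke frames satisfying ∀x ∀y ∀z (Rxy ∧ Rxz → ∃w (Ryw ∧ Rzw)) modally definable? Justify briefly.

Definable; ◇□r → □◇r defines it

This is a Sahlqvist condition; the .2 axiom ◇□r → □◇r defines it.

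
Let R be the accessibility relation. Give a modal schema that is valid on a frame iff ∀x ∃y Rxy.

This is seriality; the standard corresponding axiom is D: □q → ◇q.
Suppose □q→◇q is valid. At any x set V(q)=W. Then □q at x, so ◇q at x, so x has a successor.

□q → ◇q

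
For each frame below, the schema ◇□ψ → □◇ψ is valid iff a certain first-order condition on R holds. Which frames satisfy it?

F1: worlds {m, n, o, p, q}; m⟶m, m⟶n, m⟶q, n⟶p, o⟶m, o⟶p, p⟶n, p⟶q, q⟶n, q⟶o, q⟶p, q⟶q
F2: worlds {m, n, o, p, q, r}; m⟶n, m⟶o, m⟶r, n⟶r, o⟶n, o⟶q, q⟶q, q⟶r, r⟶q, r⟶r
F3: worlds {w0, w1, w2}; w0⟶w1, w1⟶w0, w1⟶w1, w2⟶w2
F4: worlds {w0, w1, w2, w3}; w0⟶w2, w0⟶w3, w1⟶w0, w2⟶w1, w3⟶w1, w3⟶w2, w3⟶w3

Frame correspondent (Sahlqvist): ∀x ∀y ∀z (Rxy ∧ Rxz → ∃w (Ryw ∧ Rzw)) — i.e. convergence.
F1: fails — Rmm and Rmn but m and n have no common successor.
F2: fails — Rmo and Rmn but o and n have no common successor.
F3: holds.
F4: fails — Rw3w1 and Rw3w2 but w1 and w2 have no common successor.

F3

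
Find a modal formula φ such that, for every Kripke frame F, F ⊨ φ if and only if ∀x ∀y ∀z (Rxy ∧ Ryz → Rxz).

□ψ → □□ψ

A defining formula is □ψ → □□ψ (the 4 axiom).
Suppose □ψ→□□ψ is valid. Take Rxy, Ryz and set V(ψ)={w : Rxw}. Then □ψ at x, so □□ψ at x, so □ψ at y, so ψ at z, i.e. Rxz.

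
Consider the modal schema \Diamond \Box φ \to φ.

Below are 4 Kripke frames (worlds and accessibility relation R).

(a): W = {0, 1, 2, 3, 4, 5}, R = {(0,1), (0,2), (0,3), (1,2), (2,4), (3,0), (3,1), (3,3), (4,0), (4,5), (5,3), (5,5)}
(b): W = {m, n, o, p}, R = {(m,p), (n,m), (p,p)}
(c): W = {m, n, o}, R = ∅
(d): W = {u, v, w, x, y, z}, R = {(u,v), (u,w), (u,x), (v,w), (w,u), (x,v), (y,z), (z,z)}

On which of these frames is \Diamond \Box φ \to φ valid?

(c)

This is the axiom for symmetry; its first-order frame correspondent is \forall x \forall y (Rxy \to Ryx).
(a): fails — R02 but not R20.
(b): fails — Rnm but not Rmn.
(c): holds.
(d): fails — Ruv but not Rvu.
Valid on: (c).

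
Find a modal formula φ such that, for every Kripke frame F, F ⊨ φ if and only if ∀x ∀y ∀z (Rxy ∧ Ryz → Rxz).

□s → □□s

A defining formula is □s → □□s (the 4 axiom).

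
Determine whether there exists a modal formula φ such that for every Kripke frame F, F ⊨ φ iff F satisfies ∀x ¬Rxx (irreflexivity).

If a class were modally definable it would be closed under surjective bounded morphisms (Goldblatt–Thomason).
The 5-cycle (worlds w0,w1,w2,w3,w4 with w0→w1→w2→w3→w4→w0) is irreflexive, and the map sending every world to a single reflexive point • is a surjective bounded morphism (forth: every edge maps to (•,•); back: every world has a successor). So any modal formula valid on the 5-cycle is also valid on the reflexive point, which is not irreflexive.
So the class is not modally definable.

Not definable by any modal formula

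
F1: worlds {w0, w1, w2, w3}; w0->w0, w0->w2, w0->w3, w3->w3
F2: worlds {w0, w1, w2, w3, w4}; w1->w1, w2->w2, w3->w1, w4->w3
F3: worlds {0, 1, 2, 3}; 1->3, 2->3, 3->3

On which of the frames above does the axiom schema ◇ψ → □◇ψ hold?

F3

This is the axiom for the Euclidean property; its first-order frame correspondent is ∀x ∀y ∀z (Rxy ∧ Rxz → Ryz).
F1: fails — Rw0w2 and Rw0w2 but not Rw2w2.
F2: fails — Rw4w3 and Rw4w3 but not Rw3w3.
F3: ✓.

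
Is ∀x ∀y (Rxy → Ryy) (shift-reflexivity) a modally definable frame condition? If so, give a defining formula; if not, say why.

This is a Sahlqvist condition; the T□ axiom □(□q → q) defines it.
Suppose □(□q→q) is valid. Take Rxy and set V(q)={w : Ryw}. Then at y, □q holds; since □(□q→q) at x, □q→q at y, so q at y, i.e. Ryy.

Yes — defined by □(□q → q)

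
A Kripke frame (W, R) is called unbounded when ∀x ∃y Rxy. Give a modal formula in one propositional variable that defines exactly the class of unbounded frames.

This is seriality; the standard corresponding axiom is D: □ψ → ◇ψ.
Suppose □ψ→◇ψ is valid. At any x set V(ψ)=W. Then □ψ at x, so ◇ψ at x, so x has a successor.

□ψ → ◇ψ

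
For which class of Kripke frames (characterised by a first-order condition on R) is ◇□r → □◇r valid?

convergence: ∀x ∀y ∀z (Rxy ∧ Rxz → ∃w (Ryw ∧ Rzw))

This is the .2 axiom.
Its frame correspondent is convergence — ∀x ∀y ∀z (Rxy ∧ Rxz → ∃w (Ryw ∧ Rzw)).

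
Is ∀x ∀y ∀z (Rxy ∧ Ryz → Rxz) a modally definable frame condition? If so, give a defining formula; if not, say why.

Definable; □r → □□r defines it

Yes: it is transitivity, defined by the 4 schema □r → □□r.
Suppose □r→□□r is valid. Take Rxy, Ryz and set V(r)={w : Rxw}. Then □r at x, so □□r at x, so □r at y, so r at z, i.e. Rxz.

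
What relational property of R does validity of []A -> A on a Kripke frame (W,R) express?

Reflexivity

This schema is the T axiom.
It corresponds to reflexivity: forall x Rxx.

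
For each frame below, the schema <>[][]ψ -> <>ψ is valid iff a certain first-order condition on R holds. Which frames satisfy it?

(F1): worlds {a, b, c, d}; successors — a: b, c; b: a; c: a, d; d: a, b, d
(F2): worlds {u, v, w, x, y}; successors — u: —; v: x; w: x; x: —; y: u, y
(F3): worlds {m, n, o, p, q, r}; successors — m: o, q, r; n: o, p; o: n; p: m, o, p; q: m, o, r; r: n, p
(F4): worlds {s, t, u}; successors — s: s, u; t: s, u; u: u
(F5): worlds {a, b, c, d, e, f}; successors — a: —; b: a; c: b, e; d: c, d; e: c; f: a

The schema corresponds to a generalized confluence (Geach) condition: forall x forall y (xRy -> exists w (y R^2 w & xRw)).
(F1): condition met.
(F2): fails — vRx but no t with xR²t and vRt.
(F3): condition met.
(F4): condition met.
(F5): fails — bRa but no w with aR²w and bRw.
Valid on: (F1), (F3), (F4).

(F1), (F3), (F4)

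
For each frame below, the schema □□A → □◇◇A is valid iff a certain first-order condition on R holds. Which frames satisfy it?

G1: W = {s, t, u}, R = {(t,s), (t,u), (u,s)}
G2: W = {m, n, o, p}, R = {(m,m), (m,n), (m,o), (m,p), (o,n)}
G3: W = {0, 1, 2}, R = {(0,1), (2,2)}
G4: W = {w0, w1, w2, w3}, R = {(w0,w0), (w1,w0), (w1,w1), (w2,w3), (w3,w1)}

This is the axiom for a generalized confluence (Geach) condition; its first-order frame correspondent is ∀x ∀z (xRz → ∃w (xR²w ∧ zR²w)).
G1: fails — tRs but no w with tR²w and sR²w.
G2: fails — mRn but no w with mR²w and nR²w.
G3: fails — 0R1 but no w with 0R²w and 1R²w.
G4: condition met.

G4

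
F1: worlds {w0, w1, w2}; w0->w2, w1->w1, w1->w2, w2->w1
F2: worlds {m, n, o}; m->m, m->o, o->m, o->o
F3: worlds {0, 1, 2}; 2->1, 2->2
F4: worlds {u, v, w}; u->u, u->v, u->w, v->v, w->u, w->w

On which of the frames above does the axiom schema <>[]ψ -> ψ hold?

This is the axiom for symmetry; its first-order frame correspondent is forall x forall y (Rxy -> Ryx).
F1: fails — Rw0w2 but not Rw2w0.
F2: holds.
F3: fails — R21 but not R12.
F4: fails — Ruv but not Rvu.

F2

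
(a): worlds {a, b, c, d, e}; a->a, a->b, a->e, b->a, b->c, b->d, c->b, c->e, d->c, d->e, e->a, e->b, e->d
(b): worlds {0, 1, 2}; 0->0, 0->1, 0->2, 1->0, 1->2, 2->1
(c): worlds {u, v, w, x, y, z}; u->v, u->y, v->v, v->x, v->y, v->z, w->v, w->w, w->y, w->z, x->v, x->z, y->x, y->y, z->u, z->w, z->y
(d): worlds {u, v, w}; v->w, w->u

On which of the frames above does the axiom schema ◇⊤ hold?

(a), (b), (c)

Frame correspondent (Sahlqvist): ∀x ∃y Rxy — i.e. seriality.
(a): satisfies the condition.
(b): satisfies the condition.
(c): satisfies the condition.
(d): fails — world u has no successor.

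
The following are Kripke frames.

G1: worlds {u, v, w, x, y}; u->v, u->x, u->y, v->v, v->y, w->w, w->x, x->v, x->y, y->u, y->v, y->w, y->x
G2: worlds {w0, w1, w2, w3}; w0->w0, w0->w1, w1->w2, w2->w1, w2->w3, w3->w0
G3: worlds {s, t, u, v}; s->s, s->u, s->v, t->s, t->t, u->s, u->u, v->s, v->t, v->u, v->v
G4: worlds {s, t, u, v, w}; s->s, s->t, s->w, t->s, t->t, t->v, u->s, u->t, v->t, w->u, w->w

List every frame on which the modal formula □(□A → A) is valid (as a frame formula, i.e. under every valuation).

The schema corresponds to shift-reflexivity: ∀x ∀y (Rxy → Ryy).
G1: fails — Ryx but not Rxx.
G2: fails — Rw1w2 but not Rw2w2.
G3: satisfies the condition.
G4: fails — Rtv but not Rvv.

G3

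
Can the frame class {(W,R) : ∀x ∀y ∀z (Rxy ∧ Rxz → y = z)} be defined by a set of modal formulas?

Yes, by ◇r → □r

Yes: it is partial functionality, defined by the CD schema ◇r → □r.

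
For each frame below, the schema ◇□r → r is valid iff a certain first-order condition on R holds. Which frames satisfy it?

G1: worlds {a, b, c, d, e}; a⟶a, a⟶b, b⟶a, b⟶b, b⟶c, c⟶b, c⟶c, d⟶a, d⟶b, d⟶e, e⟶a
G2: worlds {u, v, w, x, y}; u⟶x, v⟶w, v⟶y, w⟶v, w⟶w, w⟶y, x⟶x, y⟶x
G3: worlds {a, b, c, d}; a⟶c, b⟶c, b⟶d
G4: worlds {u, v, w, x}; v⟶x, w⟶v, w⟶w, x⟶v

none

The schema corresponds to symmetry: ∀x ∀y (Rxy → Ryx).
G1: fails — Rea but not Rae.
G2: fails — Ryx but not Rxy.
G3: fails — Rac but not Rca.
G4: fails — Rwv but not Rvw.
Valid on no frame.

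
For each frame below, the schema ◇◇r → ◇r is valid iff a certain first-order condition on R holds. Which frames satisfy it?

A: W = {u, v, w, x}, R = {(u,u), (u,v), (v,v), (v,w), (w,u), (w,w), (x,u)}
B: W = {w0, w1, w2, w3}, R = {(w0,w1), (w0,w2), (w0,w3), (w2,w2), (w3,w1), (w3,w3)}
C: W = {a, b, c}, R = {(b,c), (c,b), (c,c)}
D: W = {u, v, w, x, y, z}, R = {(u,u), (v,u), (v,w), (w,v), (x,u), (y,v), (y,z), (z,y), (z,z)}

The schema corresponds to transitivity: ∀x ∀y ∀z (Rxy ∧ Ryz → Rxz).
A: fails — Ruv and Rvw but not Ruw.
B: ✓.
C: fails — Rbc and Rcb but not Rbb.
D: fails — Rvw and Rwv but not Rvv.

B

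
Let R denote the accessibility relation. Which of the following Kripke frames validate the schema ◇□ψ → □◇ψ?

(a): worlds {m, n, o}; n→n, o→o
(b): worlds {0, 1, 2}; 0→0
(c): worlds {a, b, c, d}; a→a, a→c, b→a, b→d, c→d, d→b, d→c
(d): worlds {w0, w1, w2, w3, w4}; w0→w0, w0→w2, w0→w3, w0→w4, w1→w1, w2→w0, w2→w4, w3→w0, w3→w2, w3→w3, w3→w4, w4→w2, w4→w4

(a), (b), (d)

The schema corresponds to convergence: ∀x ∀y ∀z (Rxy ∧ Rxz → ∃w (Ryw ∧ Rzw)).
(a): ✓.
(b): ✓.
(c): fails — Raa and Rac but a and c have no common successor.
(d): ✓.
Valid on: (a), (b), (d).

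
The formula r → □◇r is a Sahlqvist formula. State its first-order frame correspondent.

symmetry: ∀x ∀y (Rxy → Ryx)

This is the B axiom.
Its frame correspondent is symmetry — ∀x ∀y (Rxy → Ryx).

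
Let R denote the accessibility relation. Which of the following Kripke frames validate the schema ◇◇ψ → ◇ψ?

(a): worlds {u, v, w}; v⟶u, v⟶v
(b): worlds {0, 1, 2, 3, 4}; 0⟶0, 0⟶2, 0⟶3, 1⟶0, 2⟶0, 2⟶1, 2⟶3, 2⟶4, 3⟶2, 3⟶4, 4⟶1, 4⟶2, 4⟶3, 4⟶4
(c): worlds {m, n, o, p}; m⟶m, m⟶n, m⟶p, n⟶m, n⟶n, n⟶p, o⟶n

(a)

Frame correspondent (Sahlqvist): ∀x ∀y ∀z (Rxy ∧ Ryz → Rxz) — i.e. transitivity.
(a): condition met.
(b): fails — R10 and R02 but not R12.
(c): fails — Ron and Rnm but not Rom.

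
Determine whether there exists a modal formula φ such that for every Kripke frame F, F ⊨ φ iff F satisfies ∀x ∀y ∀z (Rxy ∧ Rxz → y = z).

The condition is partial functionality. A defining modal formula is ◇r → □r.
Suppose ◇r→□r is valid. Take Rxy, Rxz and set V(r)={y}. Then ◇r at x, so □r at x, so r at z, i.e. z=y.

Yes, by ◇r → □r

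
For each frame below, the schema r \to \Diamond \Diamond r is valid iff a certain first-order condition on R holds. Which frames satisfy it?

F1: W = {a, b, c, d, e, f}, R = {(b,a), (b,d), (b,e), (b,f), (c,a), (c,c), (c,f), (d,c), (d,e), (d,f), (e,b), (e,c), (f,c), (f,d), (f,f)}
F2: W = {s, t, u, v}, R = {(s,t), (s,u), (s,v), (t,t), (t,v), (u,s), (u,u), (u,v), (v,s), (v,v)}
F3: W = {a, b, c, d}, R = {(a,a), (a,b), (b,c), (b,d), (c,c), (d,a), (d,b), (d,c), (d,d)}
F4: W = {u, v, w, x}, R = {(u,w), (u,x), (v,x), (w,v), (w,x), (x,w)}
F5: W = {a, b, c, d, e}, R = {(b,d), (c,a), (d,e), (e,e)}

The schema corresponds to a generalized confluence (Geach) condition: \forall x \exists w (x = w \wedge x R^2 w).
F1: fails — at a but no w with a=w and aR²w.
F2: ✓.
F3: ✓.
F4: fails — at u but no t with u=t and uR²t.
F5: fails — at a but no w with a=w and aR²w.
Valid on: F2, F3.

F2, F3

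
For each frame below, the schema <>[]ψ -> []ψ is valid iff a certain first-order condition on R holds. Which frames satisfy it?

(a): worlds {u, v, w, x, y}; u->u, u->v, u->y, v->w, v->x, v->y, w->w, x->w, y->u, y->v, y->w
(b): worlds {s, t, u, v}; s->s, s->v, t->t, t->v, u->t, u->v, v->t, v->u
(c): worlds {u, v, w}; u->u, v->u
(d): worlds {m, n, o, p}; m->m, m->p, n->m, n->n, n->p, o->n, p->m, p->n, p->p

This is the axiom for the Euclidean property; its first-order frame correspondent is forall x forall y forall z (Rxy & Rxz -> Ryz).
(a): fails — Ruv and Ruv but not Rvv.
(b): fails — Rsv and Rsv but not Rvv.
(c): holds.
(d): fails — Rnm and Rnn but not Rmn.
Valid on: (c).

(c)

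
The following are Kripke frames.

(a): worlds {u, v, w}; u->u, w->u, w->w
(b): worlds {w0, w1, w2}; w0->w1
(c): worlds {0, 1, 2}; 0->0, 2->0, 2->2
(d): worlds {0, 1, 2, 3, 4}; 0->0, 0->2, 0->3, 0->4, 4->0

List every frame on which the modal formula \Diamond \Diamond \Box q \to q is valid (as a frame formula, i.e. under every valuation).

The schema corresponds to a generalized confluence (Geach) condition: \forall x \forall y (x R^2 y \to \exists w (yRw \wedge x = w)).
(a): fails — wR²u but no t with uRt and w=t.
(b): satisfies the condition.
(c): fails — 2R²0 but no w with 0Rw and 2=w.
(d): fails — 0R²2 but no w with 2Rw and 0=w.
Valid on: (b).

(b)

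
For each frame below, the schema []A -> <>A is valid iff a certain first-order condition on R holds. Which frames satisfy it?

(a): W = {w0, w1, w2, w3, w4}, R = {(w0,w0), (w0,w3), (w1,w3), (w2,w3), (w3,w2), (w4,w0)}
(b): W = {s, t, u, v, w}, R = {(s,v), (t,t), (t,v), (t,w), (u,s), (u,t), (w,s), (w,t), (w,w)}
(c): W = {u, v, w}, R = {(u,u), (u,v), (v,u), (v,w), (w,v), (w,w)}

(a), (c)

The schema corresponds to seriality: forall x exists y Rxy.
(a): condition met.
(b): fails — world v has no successor.
(c): condition met.
Valid on: (a), (c).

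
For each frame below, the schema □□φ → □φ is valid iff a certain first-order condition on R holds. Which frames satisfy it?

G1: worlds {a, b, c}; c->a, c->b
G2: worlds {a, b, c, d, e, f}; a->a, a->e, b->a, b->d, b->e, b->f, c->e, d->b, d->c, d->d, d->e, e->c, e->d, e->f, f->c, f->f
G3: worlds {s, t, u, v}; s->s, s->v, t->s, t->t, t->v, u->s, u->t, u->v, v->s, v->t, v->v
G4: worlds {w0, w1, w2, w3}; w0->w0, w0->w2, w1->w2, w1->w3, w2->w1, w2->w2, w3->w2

This is the axiom for density; its first-order frame correspondent is ∀x ∀y (Rxy → ∃z (Rxz ∧ Rzy)).
G1: fails — Rca but no z with Rcz and Rza.
G2: fails — Rce but no z with Rcz and Rze.
G3: satisfies the condition.
G4: fails — Rw1w3 but no z with Rw1z and Rzw3.

G3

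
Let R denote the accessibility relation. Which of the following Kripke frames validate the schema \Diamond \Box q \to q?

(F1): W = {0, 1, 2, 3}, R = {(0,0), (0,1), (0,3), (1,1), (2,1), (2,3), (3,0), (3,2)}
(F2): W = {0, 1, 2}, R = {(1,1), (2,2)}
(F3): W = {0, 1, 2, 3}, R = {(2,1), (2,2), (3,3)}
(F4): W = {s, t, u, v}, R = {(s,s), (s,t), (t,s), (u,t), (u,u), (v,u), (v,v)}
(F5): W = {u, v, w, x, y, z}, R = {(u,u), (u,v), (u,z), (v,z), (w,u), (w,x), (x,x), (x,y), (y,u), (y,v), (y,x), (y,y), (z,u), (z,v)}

This is the axiom for symmetry; its first-order frame correspondent is \forall x \forall y (Rxy \to Ryx).
(F1): fails — R01 but not R10.
(F2): ✓.
(F3): fails — R21 but not R12.
(F4): fails — Rut but not Rtu.
(F5): fails — Ruv but not Rvu.

(F2)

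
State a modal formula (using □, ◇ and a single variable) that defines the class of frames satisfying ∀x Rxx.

This is reflexivity; the standard corresponding axiom is T: □p → p.
Suppose □p→p is valid. At any x set V(p)={w : Rxw}. Then □p holds at x, so p holds at x, i.e. Rxx.

□p → p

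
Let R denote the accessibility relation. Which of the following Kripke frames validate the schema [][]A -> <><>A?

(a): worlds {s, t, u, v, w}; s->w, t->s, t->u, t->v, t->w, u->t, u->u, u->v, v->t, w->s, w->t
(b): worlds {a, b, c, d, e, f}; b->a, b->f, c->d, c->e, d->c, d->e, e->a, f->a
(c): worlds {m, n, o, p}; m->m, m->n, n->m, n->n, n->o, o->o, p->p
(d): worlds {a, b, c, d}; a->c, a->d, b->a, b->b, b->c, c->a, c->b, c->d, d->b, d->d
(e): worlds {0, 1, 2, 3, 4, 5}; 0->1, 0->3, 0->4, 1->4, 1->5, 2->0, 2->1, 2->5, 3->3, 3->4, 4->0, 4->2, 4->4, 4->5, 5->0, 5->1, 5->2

(a), (c), (d), (e)

This is the axiom for a generalized confluence (Geach) condition; its first-order frame correspondent is forall x exists w (x R^2 w & x R^2 w).
(a): satisfies the condition.
(b): fails — at a but no w with aR²w and aR²w.
(c): satisfies the condition.
(d): satisfies the condition.
(e): satisfies the condition.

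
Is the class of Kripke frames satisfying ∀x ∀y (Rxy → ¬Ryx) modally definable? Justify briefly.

If a class were modally definable it would be closed under surjective bounded morphisms (Goldblatt–Thomason).
The 5-cycle (worlds s,t,u,v,w with s→t→u→v→w→s) is asymmetric. Mapping every world to a single reflexive point • is a surjective bounded morphism, and the reflexive point is not asymmetric (R•• but asymmetry requires ¬R••).
So the class is not modally definable.

Not modally definable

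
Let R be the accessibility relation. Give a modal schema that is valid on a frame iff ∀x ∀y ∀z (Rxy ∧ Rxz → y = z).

The condition is partial functionality. The CD schema ◇s → □s defines it.
Suppose ◇s→□s is valid. Take Rxy, Rxz and set V(s)={y}. Then ◇s at x, so □s at x, so s at z, i.e. z=y.

◇s → □s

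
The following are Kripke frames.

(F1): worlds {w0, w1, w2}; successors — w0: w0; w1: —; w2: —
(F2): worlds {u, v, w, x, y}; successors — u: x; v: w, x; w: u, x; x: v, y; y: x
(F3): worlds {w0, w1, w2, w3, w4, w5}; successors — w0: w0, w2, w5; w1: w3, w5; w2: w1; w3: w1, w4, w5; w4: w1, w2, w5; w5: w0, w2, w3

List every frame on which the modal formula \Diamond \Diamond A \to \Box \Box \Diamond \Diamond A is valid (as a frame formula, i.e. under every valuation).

Frame correspondent (Sahlqvist): \forall x \forall y \forall z ((x R^2 y \wedge x R^2 z) \to \exists w (y = w \wedge z R^2 w)) — i.e. a generalized confluence (Geach) condition.
(F1): ✓.
(F2): fails — vR²u, vR²u but no t with u=t and uR²t.
(F3): fails — w0R²w0, w0R²w2 but no w with w0=w and w2R²w.

(F1)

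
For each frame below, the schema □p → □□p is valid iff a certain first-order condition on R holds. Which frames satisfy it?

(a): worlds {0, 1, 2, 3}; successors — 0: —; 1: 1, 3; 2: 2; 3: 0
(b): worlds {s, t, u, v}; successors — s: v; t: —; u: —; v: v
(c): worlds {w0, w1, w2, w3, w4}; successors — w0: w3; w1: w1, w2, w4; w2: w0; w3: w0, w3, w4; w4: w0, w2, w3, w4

This is the axiom for transitivity; its first-order frame correspondent is ∀x ∀y ∀z (Rxy ∧ Ryz → Rxz).
(a): fails — R13 and R30 but not R10.
(b): holds.
(c): fails — Rw1w2 and Rw2w0 but not Rw1w0.
Valid on: (b).

(b)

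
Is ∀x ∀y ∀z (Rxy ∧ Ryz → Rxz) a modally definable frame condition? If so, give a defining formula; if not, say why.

Yes, by □r → □□r

The condition is transitivity. A defining modal formula is □r → □□r.
Suppose □r→□□r is valid. Take Rxy, Ryz and set V(r)={w : Rxw}. Then □r at x, so □□r at x, so □r at y, so r at z, i.e. Rxz.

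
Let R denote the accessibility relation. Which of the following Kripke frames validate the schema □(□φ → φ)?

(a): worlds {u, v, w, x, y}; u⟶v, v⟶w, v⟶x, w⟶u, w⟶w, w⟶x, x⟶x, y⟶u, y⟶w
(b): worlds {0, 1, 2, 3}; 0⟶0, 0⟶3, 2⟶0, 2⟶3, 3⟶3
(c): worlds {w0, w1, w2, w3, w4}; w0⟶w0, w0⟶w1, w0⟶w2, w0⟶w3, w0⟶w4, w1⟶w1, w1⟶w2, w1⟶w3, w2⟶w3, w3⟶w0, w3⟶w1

This is the axiom for shift-reflexivity; its first-order frame correspondent is ∀x ∀y (Rxy → Ryy).
(a): fails — Ruv but not Rvv.
(b): ✓.
(c): fails — Rw1w2 but not Rw2w2.

(b)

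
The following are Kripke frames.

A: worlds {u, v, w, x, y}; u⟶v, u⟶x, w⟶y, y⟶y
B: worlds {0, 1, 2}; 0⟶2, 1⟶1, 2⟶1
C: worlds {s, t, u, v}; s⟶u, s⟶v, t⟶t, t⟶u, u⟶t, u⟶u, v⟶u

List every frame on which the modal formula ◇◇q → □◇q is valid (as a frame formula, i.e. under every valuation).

A, B

Frame correspondent (Sahlqvist): ∀x ∀y ∀z ((xR²y ∧ xRz) → ∃w (y = w ∧ zRw)) — i.e. a generalized confluence (Geach) condition.
A: holds.
B: holds.
C: fails — sR²t, sRv but no w with t=w and vRw.
Valid on: A, B.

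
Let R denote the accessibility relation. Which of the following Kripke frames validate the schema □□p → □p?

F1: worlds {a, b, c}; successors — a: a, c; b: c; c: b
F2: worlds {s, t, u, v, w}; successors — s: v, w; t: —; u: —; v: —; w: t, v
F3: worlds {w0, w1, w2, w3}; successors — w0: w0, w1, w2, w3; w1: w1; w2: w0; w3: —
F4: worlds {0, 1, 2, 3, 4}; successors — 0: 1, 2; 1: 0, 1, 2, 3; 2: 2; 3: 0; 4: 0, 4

F3

This is the axiom for density; its first-order frame correspondent is ∀x ∀y (Rxy → ∃z (Rxz ∧ Rzy)).
F1: fails — Rbc but no z with Rbz and Rzc.
F2: fails — Rwt but no z with Rwz and Rzt.
F3: ✓.
F4: fails — R30 but no z with R3z and Rz0.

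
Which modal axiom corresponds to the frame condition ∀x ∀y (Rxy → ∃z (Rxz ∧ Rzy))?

□□p → □p

The condition is density. The C4 schema □□p → □p defines it.
Suppose □□p→□p is valid. Take Rxy and set V(p)={w : xR²w}. Then □□p at x, so □p at x, so p at y, i.e. ∃z(Rxz∧Rzy).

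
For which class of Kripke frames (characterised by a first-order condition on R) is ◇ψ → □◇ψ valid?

the Euclidean property: ∀x ∀y ∀z (Rxy ∧ Rxz → Ryz)

Suppose ◇ψ→□◇ψ is valid. Take Rxy, Rxz and set V(ψ)={y}. Then ◇ψ at x, so □◇ψ at x, so ◇ψ at z, so some w with Rzw has ψ; w=y, i.e. Rzy. By symmetry of the argument, Ryz.
Conversely, any frame satisfying ∀x ∀y ∀z (Rxy ∧ Rxz → Ryz) validates the schema.
Frame condition: ∀x ∀y ∀z (Rxy ∧ Rxz → Ryz).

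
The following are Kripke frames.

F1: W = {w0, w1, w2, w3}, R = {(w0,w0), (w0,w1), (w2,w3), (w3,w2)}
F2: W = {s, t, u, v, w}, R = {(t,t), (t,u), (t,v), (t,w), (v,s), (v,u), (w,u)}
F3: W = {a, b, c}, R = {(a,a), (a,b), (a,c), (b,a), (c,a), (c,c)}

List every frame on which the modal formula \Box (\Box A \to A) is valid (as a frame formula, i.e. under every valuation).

none

The schema corresponds to shift-reflexivity: \forall x \forall y (Rxy \to Ryy).
F1: fails — Rw0w1 but not Rw1w1.
F2: fails — Rtv but not Rvv.
F3: fails — Rab but not Rbb.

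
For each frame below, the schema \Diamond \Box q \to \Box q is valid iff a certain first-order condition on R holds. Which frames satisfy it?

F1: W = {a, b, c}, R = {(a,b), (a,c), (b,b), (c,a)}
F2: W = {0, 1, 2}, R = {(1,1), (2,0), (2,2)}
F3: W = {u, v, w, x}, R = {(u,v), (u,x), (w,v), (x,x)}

This is the axiom for a generalized confluence (Geach) condition; its first-order frame correspondent is \forall x \forall y \forall z ((xRy \wedge xRz) \to \exists w (yRw \wedge z = w)).
F1: fails — aRb, aRc but no w with bRw and c=w.
F2: fails — 2R0, 2R0 but no w with 0Rw and 0=w.
F3: fails — uRv, uRv but no t with vRt and v=t.
Valid on no frame.

none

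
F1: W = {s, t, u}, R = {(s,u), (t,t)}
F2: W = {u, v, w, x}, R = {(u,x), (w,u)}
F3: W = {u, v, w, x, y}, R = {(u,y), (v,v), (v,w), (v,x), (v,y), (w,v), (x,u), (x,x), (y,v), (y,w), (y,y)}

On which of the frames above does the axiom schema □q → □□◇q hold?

F1

Frame correspondent (Sahlqvist): ∀x ∀z (xR²z → ∃w (xRw ∧ zRw)) — i.e. a generalized confluence (Geach) condition.
F1: satisfies the condition.
F2: fails — wR²x but no t with wRt and xRt.
F3: fails — uR²w but no t with uRt and wRt.
Valid on: F1.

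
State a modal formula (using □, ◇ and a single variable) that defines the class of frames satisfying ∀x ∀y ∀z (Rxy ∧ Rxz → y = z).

This is partial functionality; the standard corresponding axiom is CD: ◇p → □p.

◇p → □p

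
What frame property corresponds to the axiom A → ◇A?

Equivalently (dual form): □A → A.
Suppose □A→A is valid. At any x set V(A)={w : Rxw}. Then □A holds at x, so A holds at x, i.e. Rxx.

reflexivity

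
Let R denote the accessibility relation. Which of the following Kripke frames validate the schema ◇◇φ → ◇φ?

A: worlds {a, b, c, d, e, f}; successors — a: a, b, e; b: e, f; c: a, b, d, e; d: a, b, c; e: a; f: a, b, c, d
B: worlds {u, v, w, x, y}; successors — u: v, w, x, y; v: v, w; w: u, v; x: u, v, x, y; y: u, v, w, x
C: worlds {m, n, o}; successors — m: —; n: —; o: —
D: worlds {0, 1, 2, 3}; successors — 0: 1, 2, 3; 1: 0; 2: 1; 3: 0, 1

The schema corresponds to transitivity: ∀x ∀y ∀z (Rxy ∧ Ryz → Rxz).
A: fails — Rcd and Rdc but not Rcc.
B: fails — Ryx and Rxy but not Ryy.
C: holds.
D: fails — R10 and R02 but not R12.
Valid on: C.

C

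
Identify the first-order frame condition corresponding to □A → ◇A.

Suppose □A→◇A is valid. At any x set V(A)=W. Then □A at x, so ◇A at x, so x has a successor.
Conversely, any frame satisfying ∀x ∃y Rxy validates the schema.
So the correspondent is seriality.

Seriality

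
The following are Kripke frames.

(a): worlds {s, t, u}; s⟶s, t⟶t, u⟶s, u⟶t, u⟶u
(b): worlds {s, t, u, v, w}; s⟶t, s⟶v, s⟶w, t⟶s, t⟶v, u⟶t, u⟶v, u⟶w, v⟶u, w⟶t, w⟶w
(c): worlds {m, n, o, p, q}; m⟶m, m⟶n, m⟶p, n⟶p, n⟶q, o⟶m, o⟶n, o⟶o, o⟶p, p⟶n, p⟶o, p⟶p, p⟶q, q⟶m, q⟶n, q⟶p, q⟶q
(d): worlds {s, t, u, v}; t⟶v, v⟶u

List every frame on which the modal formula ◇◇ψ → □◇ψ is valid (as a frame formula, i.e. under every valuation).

This is the axiom for a generalized confluence (Geach) condition; its first-order frame correspondent is ∀x ∀y ∀z ((xR²y ∧ xRz) → ∃w (y = w ∧ zRw)).
(a): fails — uR²s, uRt but no w with s=w and tRw.
(b): fails — sR²s, sRv but no w* with s=w* and vRw*.
(c): fails — mR²m, mRn but no w with m=w and nRw.
(d): holds.
Valid on: (d).

(d)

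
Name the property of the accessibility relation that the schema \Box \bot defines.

emptiness of R: \forall x \forall y \neg Rxy

□⊥ is valid iff no world has any successor (otherwise □⊥ fails at any world with one).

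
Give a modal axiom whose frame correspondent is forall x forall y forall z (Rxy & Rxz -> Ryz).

◇p → □◇p

This is the Euclidean property; the standard corresponding axiom is 5: ◇p → □◇p.
Suppose ◇p→□◇p is valid. Take Rxy, Rxz and set V(p)={y}. Then ◇p at x, so □◇p at x, so ◇p at z, so some w with Rzw has p; w=y, i.e. Rzy. By symmetry of the argument, Ryz.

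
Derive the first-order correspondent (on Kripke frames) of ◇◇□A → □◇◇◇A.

∀x ∀y ∀z ((xR²y ∧ xRz) → ∃w (yRw ∧ zR³w))

This is a Sahlqvist (Geach-type) schema ◇^2□^1A → □^1◇^3A.
First-order correspondent: ∀x ∀y ∀z ((xR²y ∧ xRz) → ∃w (yRw ∧ zR³w)).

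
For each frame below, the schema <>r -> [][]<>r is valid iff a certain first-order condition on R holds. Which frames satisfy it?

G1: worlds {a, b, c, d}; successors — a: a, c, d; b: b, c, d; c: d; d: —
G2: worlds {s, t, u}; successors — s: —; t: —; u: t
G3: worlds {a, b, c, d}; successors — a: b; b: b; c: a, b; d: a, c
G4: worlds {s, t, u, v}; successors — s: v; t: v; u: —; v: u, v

G2

Frame correspondent (Sahlqvist): forall x forall y forall z ((xRy & x R^2 z) -> exists w (y = w & zRw)) — i.e. a generalized confluence (Geach) condition.
G1: fails — aRa, aR²c but no w with a=w and cRw.
G2: condition met.
G3: fails — cRa, cR²b but no w with a=w and bRw.
G4: fails — sRv, sR²u but no w with v=w and uRw.
Valid on: G2.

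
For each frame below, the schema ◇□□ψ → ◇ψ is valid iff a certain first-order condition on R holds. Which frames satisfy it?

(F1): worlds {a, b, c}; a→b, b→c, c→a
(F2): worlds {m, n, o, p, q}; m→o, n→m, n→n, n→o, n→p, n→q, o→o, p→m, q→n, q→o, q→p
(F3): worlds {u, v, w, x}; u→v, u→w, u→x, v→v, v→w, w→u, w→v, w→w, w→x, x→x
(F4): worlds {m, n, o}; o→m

(F3)

This is the axiom for a generalized confluence (Geach) condition; its first-order frame correspondent is ∀x ∀y (xRy → ∃w (yR²w ∧ xRw)).
(F1): fails — aRb but no w with bR²w and aRw.
(F2): fails — pRm but no w with mR²w and pRw.
(F3): ✓.
(F4): fails — oRm but no w with mR²w and oRw.
Valid on: (F3).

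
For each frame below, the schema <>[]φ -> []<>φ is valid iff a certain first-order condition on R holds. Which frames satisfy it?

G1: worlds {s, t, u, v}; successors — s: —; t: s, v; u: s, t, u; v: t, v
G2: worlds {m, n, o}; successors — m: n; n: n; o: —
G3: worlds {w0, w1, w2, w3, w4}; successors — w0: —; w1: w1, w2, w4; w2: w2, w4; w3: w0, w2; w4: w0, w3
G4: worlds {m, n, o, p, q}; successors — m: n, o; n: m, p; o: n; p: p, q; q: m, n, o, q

Frame correspondent (Sahlqvist): forall x forall y forall z (Rxy & Rxz -> exists w (Ryw & Rzw)) — i.e. convergence.
G1: fails — Rtv and Rts but v and s have no common successor.
G2: ✓.
G3: fails — Rw1w2 and Rw1w4 but w2 and w4 have no common successor.
G4: fails — Rmo and Rmn but o and n have no common successor.
Valid on: G2.

G2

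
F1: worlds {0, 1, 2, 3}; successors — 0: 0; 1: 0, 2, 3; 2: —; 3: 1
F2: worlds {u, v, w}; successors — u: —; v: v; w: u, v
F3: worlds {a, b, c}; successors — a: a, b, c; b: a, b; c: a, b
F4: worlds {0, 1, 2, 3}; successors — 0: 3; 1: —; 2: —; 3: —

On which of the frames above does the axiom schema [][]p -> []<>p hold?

Frame correspondent (Sahlqvist): forall x forall z (xRz -> exists w (x R^2 w & zRw)) — i.e. a generalized confluence (Geach) condition.
F1: fails — 1R2 but no w with 1R²w and 2Rw.
F2: fails — wRu but no t with wR²t and uRt.
F3: ✓.
F4: fails — 0R3 but no w with 0R²w and 3Rw.
Valid on: F3.

F3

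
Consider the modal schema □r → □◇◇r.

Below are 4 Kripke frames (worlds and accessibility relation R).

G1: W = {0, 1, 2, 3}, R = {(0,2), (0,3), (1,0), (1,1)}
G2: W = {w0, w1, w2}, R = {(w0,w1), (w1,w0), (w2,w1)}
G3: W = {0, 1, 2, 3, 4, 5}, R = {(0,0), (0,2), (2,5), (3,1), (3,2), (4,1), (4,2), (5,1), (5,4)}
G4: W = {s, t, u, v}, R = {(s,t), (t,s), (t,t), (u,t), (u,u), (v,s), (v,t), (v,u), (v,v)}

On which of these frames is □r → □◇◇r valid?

The schema corresponds to a generalized confluence (Geach) condition: ∀x ∀z (xRz → ∃w (xRw ∧ zR²w)).
G1: fails — 0R2 but no w with 0Rw and 2R²w.
G2: holds.
G3: fails — 0R2 but no w with 0Rw and 2R²w.
G4: holds.
Valid on: G2, G4.

G2, G4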